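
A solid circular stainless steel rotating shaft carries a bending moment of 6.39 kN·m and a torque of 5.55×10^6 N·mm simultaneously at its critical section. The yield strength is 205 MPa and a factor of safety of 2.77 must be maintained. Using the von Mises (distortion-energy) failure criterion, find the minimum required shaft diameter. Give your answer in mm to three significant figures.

d = 103 mm

σ_allow = σ_y/n = 205/2.77 = 74.01 MPa.
For a solid shaft σ_b = 32M/(πd³) and τ = 16T/(πd³), so the von Mises stress is σ' = (16/πd³)·√(4M²+3T²).
√(4M²+3T²) = √(4×(6.390×10^6)² + 3×(5.550×10^6)²) = 1.599×10^7 N·mm.
d³ = 16×1.599×10^7/(π×74.01) = 1.101×10^6 mm³.
d = 103.2 mm.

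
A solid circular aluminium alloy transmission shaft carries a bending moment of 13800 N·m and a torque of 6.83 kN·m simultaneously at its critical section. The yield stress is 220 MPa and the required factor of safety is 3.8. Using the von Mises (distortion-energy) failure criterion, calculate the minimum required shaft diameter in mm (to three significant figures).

d = 138 mm

σ_allow = σ_y/n = 220/3.8 = 57.89 MPa.
For a solid shaft σ_b = 32M/(πd³) and τ = 16T/(πd³), so the von Mises stress is σ' = (16/πd³)·√(4M²+3T²).
√(4M²+3T²) = √(4×(1.380×10^7)² + 3×(6.830×10^6)²) = 3.003×10^7 N·mm.
d³ = 16×3.003×10^7/(π×57.89) = 2.642×10^6 mm³.
d = 138.2 mm.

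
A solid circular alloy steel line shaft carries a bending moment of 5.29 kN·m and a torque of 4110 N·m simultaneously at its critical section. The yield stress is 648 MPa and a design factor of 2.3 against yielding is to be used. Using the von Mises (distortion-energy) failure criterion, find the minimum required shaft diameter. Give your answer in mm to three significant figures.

σ_allow = σ_y/n = 648/2.3 = 281.7 MPa.
For a solid shaft σ_b = 32M/(πd³) and τ = 16T/(πd³), so the von Mises stress is σ' = (16/πd³)·√(4M²+3T²).
√(4M²+3T²) = √(4×(5.290×10^6)² + 3×(4.110×10^6)²) = 1.275×10^7 N·mm.
d³ = 16×1.275×10^7/(π×281.7) = 230500 mm³.
d = 61.31 mm.

d = 61.3 mm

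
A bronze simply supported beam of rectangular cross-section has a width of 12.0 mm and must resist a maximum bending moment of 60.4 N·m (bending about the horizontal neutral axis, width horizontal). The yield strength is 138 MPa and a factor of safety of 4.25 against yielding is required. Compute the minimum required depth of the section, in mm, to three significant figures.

h = 30.5 mm

σ_allow = 138/4.25 = 32.47 MPa.
For a rectangular section σ = 6M/(bh²), so h² = 6M/(b σ_allow) = 6×60400/(12.0×32.47) = 930.1 mm².
h = 30.50 mm.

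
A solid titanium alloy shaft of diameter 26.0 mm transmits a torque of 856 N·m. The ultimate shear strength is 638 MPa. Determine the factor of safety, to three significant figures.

τ = 16T/(πd³) = 16×856000/(π×26.0³) = 248.0 MPa.
n = τ_limit/τ = 638/248.0 = 2.572.

n = 2.57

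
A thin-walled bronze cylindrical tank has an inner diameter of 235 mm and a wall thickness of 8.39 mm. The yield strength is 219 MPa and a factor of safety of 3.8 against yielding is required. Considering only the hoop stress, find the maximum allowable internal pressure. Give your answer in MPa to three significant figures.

p_allow = 4.12 MPa

σ_allow = 219/3.8 = 57.63 MPa.
σ_h = pD/(2t) → p_allow = 2σ_allow t/D = 2×57.63×8.39/235 = 4.115 MPa.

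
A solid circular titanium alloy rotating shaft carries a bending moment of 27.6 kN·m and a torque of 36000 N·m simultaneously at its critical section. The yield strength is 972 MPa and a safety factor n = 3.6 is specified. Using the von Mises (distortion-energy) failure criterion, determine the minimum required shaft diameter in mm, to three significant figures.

σ_allow = σ_y/n = 972/3.6 = 270.0 MPa.
For a solid shaft σ_b = 32M/(πd³) and τ = 16T/(πd³), so the von Mises stress is σ' = (16/πd³)·√(4M²+3T²).
√(4M²+3T²) = √(4×(2.760×10^7)² + 3×(3.600×10^7)²) = 8.328×10^7 N·mm.
d³ = 16×8.328×10^7/(π×270.0) = 1.571×10^6 mm³.
d = 116.2 mm.

d = 116 mm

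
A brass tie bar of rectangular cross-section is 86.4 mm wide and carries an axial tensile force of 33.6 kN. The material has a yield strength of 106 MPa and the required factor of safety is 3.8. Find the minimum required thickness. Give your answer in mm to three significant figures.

t = 13.9 mm

σ_allow = 106/3.8 = 27.89 MPa.
Required area A = F/σ_allow = 33600/27.89 = 1205 mm².
t = A/w = 1205/86.4 = 13.94 mm.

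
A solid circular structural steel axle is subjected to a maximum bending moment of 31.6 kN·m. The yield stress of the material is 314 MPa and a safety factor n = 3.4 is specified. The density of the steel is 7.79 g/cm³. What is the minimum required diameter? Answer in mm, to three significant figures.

σ_allow = 314/3.4 = 92.35 MPa.
For a solid circular section σ = 32M/(πd³), so d³ = 32M/(π σ_allow) = 32×3.1600×10^7/(π×92.35) = 3.485×10^6 mm³.
d = 151.6 mm.

d = 152 mm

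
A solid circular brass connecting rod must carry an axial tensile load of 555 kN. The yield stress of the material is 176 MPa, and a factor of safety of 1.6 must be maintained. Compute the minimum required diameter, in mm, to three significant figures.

d = 80.2 mm

Allowable stress σ_allow = 176/1.6 = 110.0 MPa.
Required area A = F/σ_allow = 555000/110.0 = 5045 mm².
A = πd²/4 → d = √(4A/π) = 80.15 mm.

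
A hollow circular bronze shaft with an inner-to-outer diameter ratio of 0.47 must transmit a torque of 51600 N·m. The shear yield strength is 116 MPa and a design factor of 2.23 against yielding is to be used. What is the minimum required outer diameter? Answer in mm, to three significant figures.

τ_allow = 116/2.23 = 52.02 MPa.
For a hollow shaft τ = 16T/[πd_o³(1−k⁴)] with k = 0.47, so 1−k⁴ = 0.9512.
d_o³ = 16T/[π τ_allow (1−k⁴)] = 16×5.1600×10^7/(π×52.02×0.9512) = 5.311×10^6 mm³.
d_o = 174.5 mm.

d_o = 174 mm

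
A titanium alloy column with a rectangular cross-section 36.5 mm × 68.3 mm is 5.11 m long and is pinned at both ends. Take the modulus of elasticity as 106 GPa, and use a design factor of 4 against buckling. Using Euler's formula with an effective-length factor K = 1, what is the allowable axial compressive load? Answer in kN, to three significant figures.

P_allow = 2.77 kN

Buckling occurs about the weak axis: I_min = h·b³/12 = 68.3×36.5³/12 = 276800 mm⁴ (b = 36.5 mm is the smaller dimension).
Effective length L_e = KL = 1×5.11 m = 5110 mm.
Euler critical load P_cr = π²EI/L_e² = π²×106000×276800/5110² = 11090 N.
P_allow = P_cr/n = 11090/4 = 2772 N.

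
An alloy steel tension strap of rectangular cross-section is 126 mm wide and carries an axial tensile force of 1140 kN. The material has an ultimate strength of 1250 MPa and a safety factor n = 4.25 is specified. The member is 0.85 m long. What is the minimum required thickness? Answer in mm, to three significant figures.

σ_allow = 1250/4.25 = 294.1 MPa.
Required area A = F/σ_allow = 1140000/294.1 = 3876 mm².
t = A/w = 3876/126 = 30.76 mm.

t = 30.8 mm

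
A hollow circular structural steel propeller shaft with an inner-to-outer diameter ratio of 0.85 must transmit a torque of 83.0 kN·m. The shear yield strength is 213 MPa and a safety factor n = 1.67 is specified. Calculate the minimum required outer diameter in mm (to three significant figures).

d_o = 191 mm

τ_allow = 213/1.67 = 127.5 MPa.
For a hollow shaft τ = 16T/[πd_o³(1−k⁴)] with k = 0.85, so 1−k⁴ = 0.4780.
d_o³ = 16T/[π τ_allow (1−k⁴)] = 16×8.3000×10^7/(π×127.5×0.4780) = 6.934×10^6 mm³.
d_o = 190.7 mm.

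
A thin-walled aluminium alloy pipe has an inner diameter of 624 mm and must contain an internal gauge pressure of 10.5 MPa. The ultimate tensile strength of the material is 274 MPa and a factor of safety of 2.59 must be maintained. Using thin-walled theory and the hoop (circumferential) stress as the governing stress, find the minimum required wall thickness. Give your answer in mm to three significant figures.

t = 31.0 mm

σ_allow = 274/2.59 = 105.8 MPa.
Hoop stress σ_h = pD/(2t), so t = pD/(2σ_allow) = 10.5×624/(2×105.8) = 30.97 mm.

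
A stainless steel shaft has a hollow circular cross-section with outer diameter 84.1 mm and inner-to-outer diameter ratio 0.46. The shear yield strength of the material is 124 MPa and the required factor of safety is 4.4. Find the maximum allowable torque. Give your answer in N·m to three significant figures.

τ_allow = 124/4.4 = 28.18 MPa.
For a hollow shaft T_allow = τ_allow·πd_o³(1−k⁴)/16 with 1−k⁴ = 0.9552, so πd_o³(1−k⁴)/16 = 111600 mm³.
T_allow = 28.18×111600 = 3.144×10^6 N·mm = 3144 N·m.

T_allow = 3140 N·m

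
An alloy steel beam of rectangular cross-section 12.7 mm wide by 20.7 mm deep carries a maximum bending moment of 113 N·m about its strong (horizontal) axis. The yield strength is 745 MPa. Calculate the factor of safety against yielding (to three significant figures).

Section modulus S = bh²/6 = 12.7×20.7²/6 = 907.0 mm³.
σ = M/S = 113000/907.0 = 124.6 MPa.
n = 745/124.6 = 5.980.

n = 5.98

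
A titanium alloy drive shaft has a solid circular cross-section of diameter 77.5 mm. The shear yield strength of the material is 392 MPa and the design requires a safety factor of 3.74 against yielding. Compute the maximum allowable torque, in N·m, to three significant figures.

T_allow = 9580 N·m

τ_allow = 392/3.74 = 104.8 MPa.
For a solid shaft T_allow = τ_allow·πd³/16; πd³/16 = π×77.5³/16 = 91400 mm³.
T_allow = 104.8×91400 = 9.580×10^6 N·mm = 9580 N·m.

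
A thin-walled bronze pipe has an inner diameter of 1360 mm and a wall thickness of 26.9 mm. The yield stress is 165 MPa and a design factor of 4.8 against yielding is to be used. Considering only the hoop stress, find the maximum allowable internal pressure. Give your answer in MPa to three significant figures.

σ_allow = 165/4.8 = 34.38 MPa.
σ_h = pD/(2t) → p_allow = 2σ_allow t/D = 2×34.38×26.9/1360 = 1.360 MPa.

p_allow = 1.36 MPa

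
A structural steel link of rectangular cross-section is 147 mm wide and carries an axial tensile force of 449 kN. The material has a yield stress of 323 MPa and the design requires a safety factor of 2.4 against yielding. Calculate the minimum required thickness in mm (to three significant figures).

t = 22.7 mm

σ_allow = 323/2.4 = 134.6 MPa.
Required area A = F/σ_allow = 449000/134.6 = 3336 mm².
t = A/w = 3336/147 = 22.70 mm.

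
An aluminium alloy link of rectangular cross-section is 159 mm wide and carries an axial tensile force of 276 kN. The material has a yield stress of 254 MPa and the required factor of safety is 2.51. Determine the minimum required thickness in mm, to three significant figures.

t = 17.2 mm

σ_allow = 254/2.51 = 101.2 MPa.
Required area A = F/σ_allow = 276000/101.2 = 2727 mm².
t = A/w = 2727/159 = 17.15 mm.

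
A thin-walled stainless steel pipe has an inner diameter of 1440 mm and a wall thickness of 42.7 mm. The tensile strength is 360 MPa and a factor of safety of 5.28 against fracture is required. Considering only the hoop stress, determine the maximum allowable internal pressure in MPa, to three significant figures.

p_allow = 4.04 MPa

σ_allow = 360/5.28 = 68.18 MPa.
σ_h = pD/(2t) → p_allow = 2σ_allow t/D = 2×68.18×42.7/1440 = 4.044 MPa.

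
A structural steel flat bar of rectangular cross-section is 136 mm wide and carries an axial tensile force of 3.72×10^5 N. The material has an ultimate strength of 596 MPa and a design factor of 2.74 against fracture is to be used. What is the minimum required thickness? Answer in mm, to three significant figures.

σ_allow = 596/2.74 = 217.5 MPa.
Required area A = F/σ_allow = 372000/217.5 = 1710 mm².
t = A/w = 1710/136 = 12.58 mm.

t = 12.6 mm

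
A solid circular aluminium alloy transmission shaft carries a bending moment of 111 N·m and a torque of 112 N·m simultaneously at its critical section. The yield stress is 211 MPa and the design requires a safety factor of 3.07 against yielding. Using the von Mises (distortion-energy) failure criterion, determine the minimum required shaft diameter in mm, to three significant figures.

σ_allow = σ_y/n = 211/3.07 = 68.73 MPa.
For a solid shaft σ_b = 32M/(πd³) and τ = 16T/(πd³), so the von Mises stress is σ' = (16/πd³)·√(4M²+3T²).
√(4M²+3T²) = √(4×(111000)² + 3×(112000)²) = 294800 N·mm.
d³ = 16×294800/(π×68.73) = 21850 mm³.
d = 27.95 mm.

d = 28.0 mm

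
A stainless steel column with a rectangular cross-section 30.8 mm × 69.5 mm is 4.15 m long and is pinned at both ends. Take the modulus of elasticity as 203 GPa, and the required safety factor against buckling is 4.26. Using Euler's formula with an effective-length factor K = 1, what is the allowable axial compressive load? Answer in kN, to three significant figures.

P_allow = 4.62 kN

Buckling occurs about the weak axis: I_min = h·b³/12 = 69.5×30.8³/12 = 169200 mm⁴ (b = 30.8 mm is the smaller dimension).
Effective length L_e = KL = 1×4.15 m = 4150 mm.
Euler critical load P_cr = π²EI/L_e² = π²×203000×169200/4150² = 19690 N.
P_allow = P_cr/n = 19690/4.26 = 4621 N.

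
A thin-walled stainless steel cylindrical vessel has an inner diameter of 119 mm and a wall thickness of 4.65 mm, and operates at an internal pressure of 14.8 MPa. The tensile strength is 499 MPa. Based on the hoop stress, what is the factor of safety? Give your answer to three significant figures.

σ_h = pD/(2t) = 14.8×119/(2×4.65) = 189.4 MPa.
n = 499/189.4 = 2.635.

n = 2.63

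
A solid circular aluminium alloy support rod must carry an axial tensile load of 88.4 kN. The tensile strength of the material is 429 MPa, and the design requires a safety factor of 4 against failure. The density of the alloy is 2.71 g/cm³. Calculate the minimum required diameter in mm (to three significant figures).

Allowable stress σ_allow = 429/4 = 107.2 MPa.
Required area A = F/σ_allow = 88400/107.2 = 824.2 mm².
A = πd²/4 → d = √(4A/π) = 32.40 mm.

d = 32.4 mm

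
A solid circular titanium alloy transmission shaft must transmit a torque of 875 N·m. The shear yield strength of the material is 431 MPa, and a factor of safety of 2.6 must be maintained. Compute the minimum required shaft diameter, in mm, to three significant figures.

Allowable shear stress τ_allow = 431/2.6 = 165.8 MPa.
For a solid shaft τ = 16T/(πd³), so d³ = 16T/(π τ_allow) = 16×875000/(π×165.8) = 26880 mm³.
d = (26880)^(1/3) = 29.96 mm.

d = 30.0 mm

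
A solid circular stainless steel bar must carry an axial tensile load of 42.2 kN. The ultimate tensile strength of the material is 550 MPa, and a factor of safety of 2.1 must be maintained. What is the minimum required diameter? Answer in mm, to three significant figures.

Allowable stress σ_allow = 550/2.1 = 261.9 MPa.
Required area A = F/σ_allow = 42200/261.9 = 161.1 mm².
A = πd²/4 → d = √(4A/π) = 14.32 mm.

d = 14.3 mm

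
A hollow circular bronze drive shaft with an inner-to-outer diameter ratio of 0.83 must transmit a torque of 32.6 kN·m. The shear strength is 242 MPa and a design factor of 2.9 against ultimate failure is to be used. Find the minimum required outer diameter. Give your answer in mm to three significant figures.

τ_allow = 242/2.9 = 83.45 MPa.
For a hollow shaft τ = 16T/[πd_o³(1−k⁴)] with k = 0.83, so 1−k⁴ = 0.5254.
d_o³ = 16T/[π τ_allow (1−k⁴)] = 16×3.2600×10^7/(π×83.45×0.5254) = 3.787×10^6 mm³.
d_o = 155.9 mm.

d_o = 156 mm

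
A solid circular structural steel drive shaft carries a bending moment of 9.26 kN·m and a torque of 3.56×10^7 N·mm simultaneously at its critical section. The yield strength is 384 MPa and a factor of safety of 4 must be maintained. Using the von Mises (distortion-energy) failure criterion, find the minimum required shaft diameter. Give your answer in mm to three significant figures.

d = 151 mm

σ_allow = σ_y/n = 384/4 = 96.00 MPa.
For a solid shaft σ_b = 32M/(πd³) and τ = 16T/(πd³), so the von Mises stress is σ' = (16/πd³)·√(4M²+3T²).
√(4M²+3T²) = √(4×(9.260×10^6)² + 3×(3.560×10^7)²) = 6.438×10^7 N·mm.
d³ = 16×6.438×10^7/(π×96.00) = 3.416×10^6 mm³.
d = 150.6 mm.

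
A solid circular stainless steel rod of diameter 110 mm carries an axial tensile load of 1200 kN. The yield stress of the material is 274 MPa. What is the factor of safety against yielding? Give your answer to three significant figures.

n = 2.17

A = πd²/4 = 9503 mm².
σ = F/A = 1200000/9503 = 126.3 MPa.
n = 274/126.3 = 2.170.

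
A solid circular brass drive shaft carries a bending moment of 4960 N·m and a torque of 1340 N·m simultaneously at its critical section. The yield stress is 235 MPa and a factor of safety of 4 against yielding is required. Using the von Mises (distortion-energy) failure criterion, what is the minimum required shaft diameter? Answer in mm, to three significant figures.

d = 95.9 mm

σ_allow = σ_y/n = 235/4 = 58.75 MPa.
For a solid shaft σ_b = 32M/(πd³) and τ = 16T/(πd³), so the von Mises stress is σ' = (16/πd³)·√(4M²+3T²).
√(4M²+3T²) = √(4×(4.960×10^6)² + 3×(1.340×10^6)²) = 1.019×10^7 N·mm.
d³ = 16×1.019×10^7/(π×58.75) = 883200 mm³.
d = 95.94 mm.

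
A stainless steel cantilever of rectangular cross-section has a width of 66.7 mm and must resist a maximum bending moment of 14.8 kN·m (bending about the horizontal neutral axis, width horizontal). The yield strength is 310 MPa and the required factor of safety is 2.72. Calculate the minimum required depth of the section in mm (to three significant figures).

σ_allow = 310/2.72 = 114.0 MPa.
For a rectangular section σ = 6M/(bh²), so h² = 6M/(b σ_allow) = 6×1.4800×10^7/(66.7×114.0) = 11680 mm².
h = 108.1 mm.

h = 108 mm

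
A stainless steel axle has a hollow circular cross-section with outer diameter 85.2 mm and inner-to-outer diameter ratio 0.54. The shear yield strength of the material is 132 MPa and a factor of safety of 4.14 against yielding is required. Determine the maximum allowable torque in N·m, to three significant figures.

τ_allow = 132/4.14 = 31.88 MPa.
For a hollow shaft T_allow = τ_allow·πd_o³(1−k⁴)/16 with 1−k⁴ = 0.9150, so πd_o³(1−k⁴)/16 = 111100 mm³.
T_allow = 31.88×111100 = 3.543×10^6 N·mm = 3543 N·m.

T_allow = 3540 N·m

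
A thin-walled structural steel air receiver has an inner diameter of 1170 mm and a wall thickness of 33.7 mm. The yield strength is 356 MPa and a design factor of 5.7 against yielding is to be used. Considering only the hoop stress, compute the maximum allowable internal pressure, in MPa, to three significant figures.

p_allow = 3.60 MPa

σ_allow = 356/5.7 = 62.46 MPa.
σ_h = pD/(2t) → p_allow = 2σ_allow t/D = 2×62.46×33.7/1170 = 3.598 MPa.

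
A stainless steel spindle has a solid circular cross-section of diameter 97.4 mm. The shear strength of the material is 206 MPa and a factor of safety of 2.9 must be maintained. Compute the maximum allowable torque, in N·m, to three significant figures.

T_allow = 12900 N·m

τ_allow = 206/2.9 = 71.03 MPa.
For a solid shaft T_allow = τ_allow·πd³/16; πd³/16 = π×97.4³/16 = 181400 mm³.
T_allow = 71.03×181400 = 1.289×10^7 N·mm = 12890 N·m.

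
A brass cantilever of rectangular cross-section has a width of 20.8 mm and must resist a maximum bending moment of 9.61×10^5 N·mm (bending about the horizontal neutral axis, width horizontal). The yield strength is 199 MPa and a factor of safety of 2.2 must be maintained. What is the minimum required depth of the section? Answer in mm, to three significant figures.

σ_allow = 199/2.2 = 90.45 MPa.
For a rectangular section σ = 6M/(bh²), so h² = 6M/(b σ_allow) = 6×961000/(20.8×90.45) = 3065 mm².
h = 55.36 mm.

h = 55.4 mm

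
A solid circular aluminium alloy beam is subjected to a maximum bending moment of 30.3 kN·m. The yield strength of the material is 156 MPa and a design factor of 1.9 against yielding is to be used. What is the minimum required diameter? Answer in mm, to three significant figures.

d = 155 mm

σ_allow = 156/1.9 = 82.11 MPa.
For a solid circular section σ = 32M/(πd³), so d³ = 32M/(π σ_allow) = 32×3.0300×10^7/(π×82.11) = 3.759×10^6 mm³.
d = 155.5 mm.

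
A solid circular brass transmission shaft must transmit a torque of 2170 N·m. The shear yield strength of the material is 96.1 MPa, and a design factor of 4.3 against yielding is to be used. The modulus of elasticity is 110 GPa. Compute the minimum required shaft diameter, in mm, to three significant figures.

d = 79.1 mm

Allowable shear stress τ_allow = 96.1/4.3 = 22.35 MPa.
For a solid shaft τ = 16T/(πd³), so d³ = 16T/(π τ_allow) = 16×2170000/(π×22.35) = 494500 mm³.
d = (494500)^(1/3) = 79.08 mm.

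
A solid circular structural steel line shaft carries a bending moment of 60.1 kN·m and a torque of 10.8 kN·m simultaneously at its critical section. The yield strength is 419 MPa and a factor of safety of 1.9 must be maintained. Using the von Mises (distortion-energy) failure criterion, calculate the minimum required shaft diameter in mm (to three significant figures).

σ_allow = σ_y/n = 419/1.9 = 220.5 MPa.
For a solid shaft σ_b = 32M/(πd³) and τ = 16T/(πd³), so the von Mises stress is σ' = (16/πd³)·√(4M²+3T²).
√(4M²+3T²) = √(4×(6.010×10^7)² + 3×(1.080×10^7)²) = 1.216×10^8 N·mm.
d³ = 16×1.216×10^8/(π×220.5) = 2.809×10^6 mm³.
d = 141.1 mm.

d = 141 mm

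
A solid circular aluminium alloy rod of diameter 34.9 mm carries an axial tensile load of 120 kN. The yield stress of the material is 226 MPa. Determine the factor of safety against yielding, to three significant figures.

A = πd²/4 = 956.6 mm².
σ = F/A = 120000/956.6 = 125.4 MPa.
n = 226/125.4 = 1.802.

n = 1.80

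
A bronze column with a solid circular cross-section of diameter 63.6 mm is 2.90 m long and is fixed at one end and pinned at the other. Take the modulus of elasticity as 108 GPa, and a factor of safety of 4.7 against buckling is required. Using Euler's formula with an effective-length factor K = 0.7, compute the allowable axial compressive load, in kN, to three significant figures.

P_allow = 44.2 kN

I = πd⁴/64 = π×63.6⁴/64 = 803200 mm⁴.
Effective length L_e = KL = 0.7×2.90 m = 2030 mm.
Euler critical load P_cr = π²EI/L_e² = π²×108000×803200/2030² = 207700 N.
P_allow = P_cr/n = 207700/4.7 = 44200 N.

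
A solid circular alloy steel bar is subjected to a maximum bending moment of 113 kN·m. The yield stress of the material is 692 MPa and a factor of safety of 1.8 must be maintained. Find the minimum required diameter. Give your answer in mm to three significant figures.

d = 144 mm

σ_allow = 692/1.8 = 384.4 MPa.
For a solid circular section σ = 32M/(πd³), so d³ = 32M/(π σ_allow) = 32×1.1300×10^8/(π×384.4) = 2.994×10^6 mm³.
d = 144.1 mm.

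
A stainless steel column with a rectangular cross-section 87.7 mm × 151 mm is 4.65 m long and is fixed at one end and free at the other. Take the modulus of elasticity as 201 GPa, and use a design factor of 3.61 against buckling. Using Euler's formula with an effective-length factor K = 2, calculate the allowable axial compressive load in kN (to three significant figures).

Buckling occurs about the weak axis: I_min = h·b³/12 = 151×87.7³/12 = 8.488×10^6 mm⁴ (b = 87.7 mm is the smaller dimension).
Effective length L_e = KL = 2×4.65 m = 9300 mm.
Euler critical load P_cr = π²EI/L_e² = π²×201000×8.488×10^6/9300² = 194700 N.
P_allow = P_cr/n = 194700/3.61 = 53930 N.

P_allow = 53.9 kN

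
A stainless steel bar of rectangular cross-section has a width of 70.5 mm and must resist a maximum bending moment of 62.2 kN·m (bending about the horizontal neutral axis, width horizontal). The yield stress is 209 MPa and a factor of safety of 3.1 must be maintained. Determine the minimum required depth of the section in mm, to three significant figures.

σ_allow = 209/3.1 = 67.42 MPa.
For a rectangular section σ = 6M/(bh²), so h² = 6M/(b σ_allow) = 6×6.2200×10^7/(70.5×67.42) = 78520 mm².
h = 280.2 mm.

h = 280 mm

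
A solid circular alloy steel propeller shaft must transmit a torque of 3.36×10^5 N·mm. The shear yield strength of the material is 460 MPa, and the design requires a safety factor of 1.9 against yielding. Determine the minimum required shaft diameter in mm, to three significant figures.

Allowable shear stress τ_allow = 460/1.9 = 242.1 MPa.
For a solid shaft τ = 16T/(πd³), so d³ = 16T/(π τ_allow) = 16×336000/(π×242.1) = 7068 mm³.
d = (7068)^(1/3) = 19.19 mm.

d = 19.2 mm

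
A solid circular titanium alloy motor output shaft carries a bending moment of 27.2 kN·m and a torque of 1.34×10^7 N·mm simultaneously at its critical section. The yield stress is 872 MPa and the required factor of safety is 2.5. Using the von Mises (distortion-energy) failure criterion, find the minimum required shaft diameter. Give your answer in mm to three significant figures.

σ_allow = σ_y/n = 872/2.5 = 348.8 MPa.
For a solid shaft σ_b = 32M/(πd³) and τ = 16T/(πd³), so the von Mises stress is σ' = (16/πd³)·√(4M²+3T²).
√(4M²+3T²) = √(4×(2.720×10^7)² + 3×(1.340×10^7)²) = 5.914×10^7 N·mm.
d³ = 16×5.914×10^7/(π×348.8) = 863600 mm³.
d = 95.23 mm.

d = 95.2 mm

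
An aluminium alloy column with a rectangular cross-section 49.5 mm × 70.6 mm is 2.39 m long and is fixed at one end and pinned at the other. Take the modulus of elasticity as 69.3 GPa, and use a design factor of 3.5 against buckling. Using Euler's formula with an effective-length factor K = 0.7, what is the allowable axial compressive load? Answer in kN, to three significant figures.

Buckling occurs about the weak axis: I_min = h·b³/12 = 70.6×49.5³/12 = 713600 mm⁴ (b = 49.5 mm is the smaller dimension).
Effective length L_e = KL = 0.7×2.39 m = 1673 mm.
Euler critical load P_cr = π²EI/L_e² = π²×69300×713600/1673² = 174400 N.
P_allow = P_cr/n = 174400/3.5 = 49820 N.

P_allow = 49.8 kN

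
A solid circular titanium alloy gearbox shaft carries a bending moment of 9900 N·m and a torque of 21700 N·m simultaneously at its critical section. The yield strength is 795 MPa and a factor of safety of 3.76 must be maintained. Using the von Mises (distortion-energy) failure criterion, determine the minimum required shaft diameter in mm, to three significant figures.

σ_allow = σ_y/n = 795/3.76 = 211.4 MPa.
For a solid shaft σ_b = 32M/(πd³) and τ = 16T/(πd³), so the von Mises stress is σ' = (16/πd³)·√(4M²+3T²).
√(4M²+3T²) = √(4×(9.900×10^6)² + 3×(2.170×10^7)²) = 4.248×10^7 N·mm.
d³ = 16×4.248×10^7/(π×211.4) = 1.023×10^6 mm³.
d = 100.8 mm.

d = 101 mm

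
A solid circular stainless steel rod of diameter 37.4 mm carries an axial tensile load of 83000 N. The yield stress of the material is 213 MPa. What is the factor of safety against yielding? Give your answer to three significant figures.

A = πd²/4 = 1099 mm².
σ = F/A = 83000/1099 = 75.55 MPa.
n = 213/75.55 = 2.819.

n = 2.82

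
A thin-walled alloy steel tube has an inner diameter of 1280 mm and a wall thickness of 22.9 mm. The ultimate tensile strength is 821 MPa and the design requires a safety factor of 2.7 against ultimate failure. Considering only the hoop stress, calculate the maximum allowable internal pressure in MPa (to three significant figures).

p_allow = 10.9 MPa

σ_allow = 821/2.7 = 304.1 MPa.
σ_h = pD/(2t) → p_allow = 2σ_allow t/D = 2×304.1×22.9/1280 = 10.88 MPa.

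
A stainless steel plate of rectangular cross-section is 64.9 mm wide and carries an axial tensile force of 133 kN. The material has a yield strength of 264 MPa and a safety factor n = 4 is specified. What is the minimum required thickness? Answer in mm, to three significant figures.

σ_allow = 264/4 = 66.00 MPa.
Required area A = F/σ_allow = 133000/66.00 = 2015 mm².
t = A/w = 2015/64.9 = 31.05 mm.

t = 31.1 mm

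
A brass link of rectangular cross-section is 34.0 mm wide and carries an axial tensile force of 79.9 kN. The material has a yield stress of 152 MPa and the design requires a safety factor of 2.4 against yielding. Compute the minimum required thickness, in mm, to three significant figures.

σ_allow = 152/2.4 = 63.33 MPa.
Required area A = F/σ_allow = 79900/63.33 = 1262 mm².
t = A/w = 1262/34.0 = 37.11 mm.

t = 37.1 mm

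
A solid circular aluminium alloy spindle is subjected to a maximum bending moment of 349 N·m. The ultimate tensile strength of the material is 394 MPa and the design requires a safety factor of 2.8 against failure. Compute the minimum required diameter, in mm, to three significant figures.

d = 29.3 mm

σ_allow = 394/2.8 = 140.7 MPa.
For a solid circular section σ = 32M/(πd³), so d³ = 32M/(π σ_allow) = 32×349000/(π×140.7) = 25260 mm³.
d = 29.34 mm.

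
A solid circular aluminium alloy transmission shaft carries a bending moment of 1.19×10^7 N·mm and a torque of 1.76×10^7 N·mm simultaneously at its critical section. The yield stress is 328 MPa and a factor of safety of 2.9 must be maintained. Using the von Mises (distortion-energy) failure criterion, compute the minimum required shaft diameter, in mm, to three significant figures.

d = 120 mm

σ_allow = σ_y/n = 328/2.9 = 113.1 MPa.
For a solid shaft σ_b = 32M/(πd³) and τ = 16T/(πd³), so the von Mises stress is σ' = (16/πd³)·√(4M²+3T²).
√(4M²+3T²) = √(4×(1.190×10^7)² + 3×(1.760×10^7)²) = 3.867×10^7 N·mm.
d³ = 16×3.867×10^7/(π×113.1) = 1.741×10^6 mm³.
d = 120.3 mm.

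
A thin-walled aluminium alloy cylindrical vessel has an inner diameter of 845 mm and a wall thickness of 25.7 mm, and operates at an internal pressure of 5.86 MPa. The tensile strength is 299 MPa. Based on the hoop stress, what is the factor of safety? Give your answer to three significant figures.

n = 3.10

σ_h = pD/(2t) = 5.86×845/(2×25.7) = 96.34 MPa.
n = 299/96.34 = 3.104.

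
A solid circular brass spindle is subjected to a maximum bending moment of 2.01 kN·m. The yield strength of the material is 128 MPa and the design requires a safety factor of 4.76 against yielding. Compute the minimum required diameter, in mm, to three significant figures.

σ_allow = 128/4.76 = 26.89 MPa.
For a solid circular section σ = 32M/(πd³), so d³ = 32M/(π σ_allow) = 32×2010000/(π×26.89) = 761400 mm³.
d = 91.31 mm.

d = 91.3 mm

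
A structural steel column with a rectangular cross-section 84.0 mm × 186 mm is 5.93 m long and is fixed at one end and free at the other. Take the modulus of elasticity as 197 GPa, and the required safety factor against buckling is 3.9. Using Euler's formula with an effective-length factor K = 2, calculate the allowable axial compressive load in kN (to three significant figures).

Buckling occurs about the weak axis: I_min = h·b³/12 = 186×84.0³/12 = 9.187×10^6 mm⁴ (b = 84.0 mm is the smaller dimension).
Effective length L_e = KL = 2×5.93 m = 11860 mm.
Euler critical load P_cr = π²EI/L_e² = π²×197000×9.187×10^6/11860² = 127000 N.
P_allow = P_cr/n = 127000/3.9 = 32560 N.

P_allow = 32.6 kN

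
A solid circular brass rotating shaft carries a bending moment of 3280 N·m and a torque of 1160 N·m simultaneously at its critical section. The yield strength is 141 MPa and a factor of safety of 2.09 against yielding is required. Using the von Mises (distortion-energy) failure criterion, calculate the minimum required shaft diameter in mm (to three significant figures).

d = 80.3 mm

σ_allow = σ_y/n = 141/2.09 = 67.46 MPa.
For a solid shaft σ_b = 32M/(πd³) and τ = 16T/(πd³), so the von Mises stress is σ' = (16/πd³)·√(4M²+3T²).
√(4M²+3T²) = √(4×(3.280×10^6)² + 3×(1.160×10^6)²) = 6.861×10^6 N·mm.
d³ = 16×6.861×10^6/(π×67.46) = 517900 mm³.
d = 80.31 mm.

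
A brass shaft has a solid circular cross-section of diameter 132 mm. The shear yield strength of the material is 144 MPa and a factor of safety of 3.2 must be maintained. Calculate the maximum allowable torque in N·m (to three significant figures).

T_allow = 20300 N·m

τ_allow = 144/3.2 = 45.00 MPa.
For a solid shaft T_allow = τ_allow·πd³/16; πd³/16 = π×132³/16 = 451600 mm³.
T_allow = 45.00×451600 = 2.032×10^7 N·mm = 20320 N·m.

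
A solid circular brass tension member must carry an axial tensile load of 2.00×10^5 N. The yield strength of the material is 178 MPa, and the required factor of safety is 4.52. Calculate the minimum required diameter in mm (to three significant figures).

d = 80.4 mm

Allowable stress σ_allow = 178/4.52 = 39.38 MPa.
Required area A = F/σ_allow = 200000/39.38 = 5079 mm².
A = πd²/4 → d = √(4A/π) = 80.41 mm.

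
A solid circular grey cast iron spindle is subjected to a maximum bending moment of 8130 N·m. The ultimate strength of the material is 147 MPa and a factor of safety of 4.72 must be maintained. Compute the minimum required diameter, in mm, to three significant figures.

d = 139 mm

σ_allow = 147/4.72 = 31.14 MPa.
For a solid circular section σ = 32M/(πd³), so d³ = 32M/(π σ_allow) = 32×8130000/(π×31.14) = 2.659×10^6 mm³.
d = 138.5 mm.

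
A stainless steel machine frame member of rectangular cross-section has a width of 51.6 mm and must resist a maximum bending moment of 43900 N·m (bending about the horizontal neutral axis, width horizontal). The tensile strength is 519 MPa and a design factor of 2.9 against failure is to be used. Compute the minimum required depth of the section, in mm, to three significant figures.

σ_allow = 519/2.9 = 179.0 MPa.
For a rectangular section σ = 6M/(bh²), so h² = 6M/(b σ_allow) = 6×4.3900×10^7/(51.6×179.0) = 28520 mm².
h = 168.9 mm.

h = 169 mm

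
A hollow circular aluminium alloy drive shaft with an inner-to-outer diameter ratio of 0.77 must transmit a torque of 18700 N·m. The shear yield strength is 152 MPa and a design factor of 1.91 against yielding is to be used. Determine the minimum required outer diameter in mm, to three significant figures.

d_o = 123 mm

τ_allow = 152/1.91 = 79.58 MPa.
For a hollow shaft τ = 16T/[πd_o³(1−k⁴)] with k = 0.77, so 1−k⁴ = 0.6485.
d_o³ = 16T/[π τ_allow (1−k⁴)] = 16×1.8700×10^7/(π×79.58×0.6485) = 1.845×10^6 mm³.
d_o = 122.7 mm.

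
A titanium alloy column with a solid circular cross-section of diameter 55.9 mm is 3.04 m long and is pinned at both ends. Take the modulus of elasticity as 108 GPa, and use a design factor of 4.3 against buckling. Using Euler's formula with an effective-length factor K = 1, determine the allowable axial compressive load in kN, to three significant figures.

P_allow = 12.9 kN

I = πd⁴/64 = π×55.9⁴/64 = 479300 mm⁴.
Effective length L_e = KL = 1×3.04 m = 3040 mm.
Euler critical load P_cr = π²EI/L_e² = π²×108000×479300/3040² = 55280 N.
P_allow = P_cr/n = 55280/4.3 = 12860 N.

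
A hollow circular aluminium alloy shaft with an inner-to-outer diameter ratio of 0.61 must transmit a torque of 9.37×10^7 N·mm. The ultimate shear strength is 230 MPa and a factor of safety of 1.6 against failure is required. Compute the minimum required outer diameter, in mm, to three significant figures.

d_o = 157 mm

τ_allow = 230/1.6 = 143.8 MPa.
For a hollow shaft τ = 16T/[πd_o³(1−k⁴)] with k = 0.61, so 1−k⁴ = 0.8615.
d_o³ = 16T/[π τ_allow (1−k⁴)] = 16×9.3700×10^7/(π×143.8×0.8615) = 3.853×10^6 mm³.
d_o = 156.8 mm.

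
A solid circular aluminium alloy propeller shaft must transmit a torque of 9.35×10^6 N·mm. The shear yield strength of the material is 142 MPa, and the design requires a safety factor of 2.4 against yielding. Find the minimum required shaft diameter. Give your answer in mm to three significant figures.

d = 93.0 mm

Allowable shear stress τ_allow = 142/2.4 = 59.17 MPa.
For a solid shaft τ = 16T/(πd³), so d³ = 16T/(π τ_allow) = 16×9350000/(π×59.17) = 804800 mm³.
d = (804800)^(1/3) = 93.02 mm.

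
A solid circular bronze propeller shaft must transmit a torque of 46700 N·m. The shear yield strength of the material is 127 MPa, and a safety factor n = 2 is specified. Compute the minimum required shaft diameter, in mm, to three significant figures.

Allowable shear stress τ_allow = 127/2 = 63.50 MPa.
For a solid shaft τ = 16T/(πd³), so d³ = 16T/(π τ_allow) = 16×4.6700×10^7/(π×63.50) = 3.746×10^6 mm³.
d = (3.746×10^6)^(1/3) = 155.3 mm.

d = 155 mm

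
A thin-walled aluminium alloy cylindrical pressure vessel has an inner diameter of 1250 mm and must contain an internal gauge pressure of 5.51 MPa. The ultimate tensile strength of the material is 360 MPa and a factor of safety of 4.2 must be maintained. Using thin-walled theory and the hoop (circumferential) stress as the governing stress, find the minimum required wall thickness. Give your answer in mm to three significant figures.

σ_allow = 360/4.2 = 85.71 MPa.
Hoop stress σ_h = pD/(2t), so t = pD/(2σ_allow) = 5.51×1250/(2×85.71) = 40.18 mm.

t = 40.2 mm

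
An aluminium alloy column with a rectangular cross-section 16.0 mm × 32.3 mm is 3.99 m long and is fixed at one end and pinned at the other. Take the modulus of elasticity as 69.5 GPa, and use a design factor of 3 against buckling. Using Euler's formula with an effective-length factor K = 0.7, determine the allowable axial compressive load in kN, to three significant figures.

P_allow = 0.323 kN

Buckling occurs about the weak axis: I_min = h·b³/12 = 32.3×16.0³/12 = 11030 mm⁴ (b = 16.0 mm is the smaller dimension).
Effective length L_e = KL = 0.7×3.99 m = 2793 mm.
Euler critical load P_cr = π²EI/L_e² = π²×69500×11030/2793² = 969.4 N.
P_allow = P_cr/n = 969.4/3 = 323.1 N.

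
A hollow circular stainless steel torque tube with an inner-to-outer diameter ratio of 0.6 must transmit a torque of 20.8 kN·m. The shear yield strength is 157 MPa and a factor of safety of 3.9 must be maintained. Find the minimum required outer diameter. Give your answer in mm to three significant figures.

τ_allow = 157/3.9 = 40.26 MPa.
For a hollow shaft τ = 16T/[πd_o³(1−k⁴)] with k = 0.6, so 1−k⁴ = 0.8704.
d_o³ = 16T/[π τ_allow (1−k⁴)] = 16×2.0800×10^7/(π×40.26×0.8704) = 3.023×10^6 mm³.
d_o = 144.6 mm.

d_o = 145 mm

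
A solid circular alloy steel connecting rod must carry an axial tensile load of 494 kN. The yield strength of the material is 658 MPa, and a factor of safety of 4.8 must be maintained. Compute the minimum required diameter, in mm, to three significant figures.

d = 67.7 mm

Allowable stress σ_allow = 658/4.8 = 137.1 MPa.
Required area A = F/σ_allow = 494000/137.1 = 3604 mm².
A = πd²/4 → d = √(4A/π) = 67.74 mm.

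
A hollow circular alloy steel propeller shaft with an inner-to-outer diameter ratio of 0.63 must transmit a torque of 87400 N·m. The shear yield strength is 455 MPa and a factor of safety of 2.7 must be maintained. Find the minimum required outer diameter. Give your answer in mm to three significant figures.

d_o = 146 mm

τ_allow = 455/2.7 = 168.5 MPa.
For a hollow shaft τ = 16T/[πd_o³(1−k⁴)] with k = 0.63, so 1−k⁴ = 0.8425.
d_o³ = 16T/[π τ_allow (1−k⁴)] = 16×8.7400×10^7/(π×168.5×0.8425) = 3.135×10^6 mm³.
d_o = 146.4 mm.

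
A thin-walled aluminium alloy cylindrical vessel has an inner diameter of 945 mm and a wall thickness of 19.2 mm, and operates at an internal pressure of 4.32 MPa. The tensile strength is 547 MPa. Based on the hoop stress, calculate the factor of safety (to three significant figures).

n = 5.15

σ_h = pD/(2t) = 4.32×945/(2×19.2) = 106.3 MPa.
n = 547/106.3 = 5.145.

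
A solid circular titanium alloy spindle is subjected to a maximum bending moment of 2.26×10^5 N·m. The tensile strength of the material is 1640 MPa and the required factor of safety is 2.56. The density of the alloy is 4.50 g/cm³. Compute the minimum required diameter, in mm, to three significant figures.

d = 153 mm

σ_allow = 1640/2.56 = 640.6 MPa.
For a solid circular section σ = 32M/(πd³), so d³ = 32M/(π σ_allow) = 32×2.2600×10^8/(π×640.6) = 3.593×10^6 mm³.
d = 153.2 mm.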